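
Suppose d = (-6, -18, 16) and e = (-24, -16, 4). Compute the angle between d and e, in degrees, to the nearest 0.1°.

46.7

d · e = (-6)·(-24) + (-18)·(-16) + 16·4 = 144 + 288 + 64 = 496
|d|² = 36 + 324 + 256 = 616,  |d| = √616 ≈ 24.819347
|e|² = 576 + 256 + 16 = 848,  |e| = √848 ≈ 29.120440
cos θ = 496 / (24.819347 · 29.120440) ≈ 0.68627
θ = arccos(0.68627) ≈ 46.7°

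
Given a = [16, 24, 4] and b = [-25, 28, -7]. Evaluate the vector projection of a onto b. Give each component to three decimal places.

a · b = 16·(-25) + 24·28 + 4·(-7) = -400 + 672 - 28 = 244
|b|² = 625 + 784 + 49 = 1458
proj_b a = (244/1458) · (-25, 28, -7) ≈ (-4.184, 4.686, -1.171)

(-4.184, 4.686, -1.171)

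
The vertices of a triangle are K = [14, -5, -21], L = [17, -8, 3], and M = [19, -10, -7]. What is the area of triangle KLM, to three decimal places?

55.154

KL = (3, -3, 24),  KM = (5, -5, 14)
i: (-3)·14 - 24·(-5) = -42 - (-120) = 78
j: 24·5 - 3·14 = 120 - 42 = 78
k: 3·(-5) - (-3)·5 = -15 - (-15) = 0
KL × KM = (78, 78, 0)
|KL × KM| = √12168 ≈ 110.3087
area = ½ · 110.3087 ≈ 55.154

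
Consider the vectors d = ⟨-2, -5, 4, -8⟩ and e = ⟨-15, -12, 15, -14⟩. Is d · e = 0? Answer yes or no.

d · e = (-2)·(-15) + (-5)·(-12) + 4·15 + (-8)·(-14) = 30 + 60 + 60 + 112 = 262
Nonzero, so the vectors are not orthogonal.

no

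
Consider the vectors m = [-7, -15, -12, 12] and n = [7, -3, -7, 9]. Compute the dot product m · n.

m · n = (-7)·7 + (-15)·(-3) + (-12)·(-7) + 12·9 = -49 + 45 + 84 + 108 = 188

188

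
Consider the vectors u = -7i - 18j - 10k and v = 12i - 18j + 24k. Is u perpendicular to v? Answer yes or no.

u · v = (-7)·12 + (-18)·(-18) + (-10)·24 = -84 + 324 - 240 = 0
Zero, so the vectors are orthogonal.

yes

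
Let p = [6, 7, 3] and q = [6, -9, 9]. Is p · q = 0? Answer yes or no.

yes

p · q = 6·6 + 7·(-9) + 3·9 = 36 - 63 + 27 = 0
Zero, so the vectors are orthogonal.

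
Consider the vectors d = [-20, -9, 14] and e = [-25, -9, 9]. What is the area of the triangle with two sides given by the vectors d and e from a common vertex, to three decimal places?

i: (-9)·9 - 14·(-9) = -81 - (-126) = 45
j: 14·(-25) - (-20)·9 = -350 - (-180) = -170
k: (-20)·(-9) - (-9)·(-25) = 180 - 225 = -45
d × e = (45, -170, -45)
|d × e| = √(45² + (-170)² + (-45)²) = √32950 ≈ 181.5213
area = ½ · 181.5213 ≈ 90.761

90.761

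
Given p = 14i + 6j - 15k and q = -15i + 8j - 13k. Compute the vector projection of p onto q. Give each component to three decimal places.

p · q = 14·(-15) + 6·8 + (-15)·(-13) = -210 + 48 + 195 = 33
|q|² = 225 + 64 + 169 = 458
proj_q p = (33/458) · (-15, 8, -13) ≈ (-1.081, 0.576, -0.937)

(-1.081, 0.576, -0.937)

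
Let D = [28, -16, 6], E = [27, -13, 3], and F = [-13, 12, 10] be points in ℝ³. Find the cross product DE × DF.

DE = (-1, 3, -3)
DF = (-41, 28, 4)
i: 3·4 - (-3)·28 = 12 - (-84) = 96
j: (-3)·(-41) - (-1)·4 = 123 - (-4) = 127
k: (-1)·28 - 3·(-41) = -28 - (-123) = 95
DE × DF = (96, 127, 95)

(96, 127, 95)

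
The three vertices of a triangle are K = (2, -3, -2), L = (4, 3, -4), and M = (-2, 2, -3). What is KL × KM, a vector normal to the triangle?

(4, 10, 34)

KL = (2, 6, -2)
KM = (-4, 5, -1)
i: 6·(-1) - (-2)·5 = -6 - (-10) = 4
j: (-2)·(-4) - 2·(-1) = 8 - (-2) = 10
k: 2·5 - 6·(-4) = 10 - (-24) = 34
KL × KM = (4, 10, 34)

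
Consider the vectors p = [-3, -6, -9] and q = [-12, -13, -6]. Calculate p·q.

p · q = (-3)·(-12) + (-6)·(-13) + (-9)·(-6) = 36 + 78 + 54 = 168

168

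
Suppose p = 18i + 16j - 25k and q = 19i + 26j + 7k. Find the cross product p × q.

i: 16·7 - (-25)·26 = 112 - (-650) = 762
j: (-25)·19 - 18·7 = -475 - 126 = -601
k: 18·26 - 16·19 = 468 - 304 = 164
p × q = (762, -601, 164)

(762, -601, 164)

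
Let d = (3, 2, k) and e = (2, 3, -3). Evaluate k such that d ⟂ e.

d · e = 3·2 + 2·3 + k·(-3) = 12 - 3k
Set equal to 0: -3k = -12, so k = 4.

4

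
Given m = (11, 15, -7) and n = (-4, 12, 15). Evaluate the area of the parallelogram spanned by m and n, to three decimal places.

388.734

i: 15·15 - (-7)·12 = 225 - (-84) = 309
j: (-7)·(-4) - 11·15 = 28 - 165 = -137
k: 11·12 - 15·(-4) = 132 - (-60) = 192
m × n = (309, -137, 192)
|m × n| = √(309² + (-137)² + 192²) = √151114 ≈ 388.7338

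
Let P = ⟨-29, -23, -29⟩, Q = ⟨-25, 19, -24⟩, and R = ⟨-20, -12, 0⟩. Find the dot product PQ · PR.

PQ = Q − P = (4, 42, 5)
PR = R − P = (9, 11, 29)
PQ · PR = 4·9 + 42·11 + 5·29 = 36 + 462 + 145 = 643

643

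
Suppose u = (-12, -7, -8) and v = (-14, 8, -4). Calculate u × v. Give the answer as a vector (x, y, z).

i: (-7)·(-4) - (-8)·8 = 28 - (-64) = 92
j: (-8)·(-14) - (-12)·(-4) = 112 - 48 = 64
k: (-12)·8 - (-7)·(-14) = -96 - 98 = -194
u × v = (92, 64, -194)

(92, 64, -194)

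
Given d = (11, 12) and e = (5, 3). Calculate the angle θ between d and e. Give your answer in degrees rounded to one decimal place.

16.5

d · e = 11·5 + 12·3 = 55 + 36 = 91
|d|² = 121 + 144 = 265,  |d| = √265 ≈ 16.278821
|e|² = 25 + 9 = 34,  |e| = √34 ≈ 5.830952
cos θ = 91 / (16.278821 · 5.830952) ≈ 0.95869
θ = arccos(0.95869) ≈ 16.5°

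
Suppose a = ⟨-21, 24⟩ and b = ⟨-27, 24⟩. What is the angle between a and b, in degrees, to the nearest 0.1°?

7.2

a · b = (-21)·(-27) + 24·24 = 567 + 576 = 1143
|a|² = 441 + 576 = 1017,  |a| = √1017 ≈ 31.890437
|b|² = 729 + 576 = 1305,  |b| = √1305 ≈ 36.124784
cos θ = 1143 / (31.890437 · 36.124784) ≈ 0.99216
θ = arccos(0.99216) ≈ 7.2°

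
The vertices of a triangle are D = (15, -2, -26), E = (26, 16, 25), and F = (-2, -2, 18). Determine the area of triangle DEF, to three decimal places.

DE = (11, 18, 51),  DF = (-17, 0, 44)
i: 18·44 - 51·0 = 792 - 0 = 792
j: 51·(-17) - 11·44 = -867 - 484 = -1351
k: 11·0 - 18·(-17) = 0 - (-306) = 306
DE × DF = (792, -1351, 306)
|DE × DF| = √2546101 ≈ 1595.6507
area = ½ · 1595.6507 ≈ 797.825

797.825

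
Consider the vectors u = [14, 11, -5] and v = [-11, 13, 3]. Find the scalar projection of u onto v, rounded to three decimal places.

u · v = 14·(-11) + 11·13 + (-5)·3 = -154 + 143 - 15 = -26
|v| = √(121 + 169 + 9) = √299 ≈ 17.2916
comp_v u = -26 / √299 ≈ -1.504

-1.504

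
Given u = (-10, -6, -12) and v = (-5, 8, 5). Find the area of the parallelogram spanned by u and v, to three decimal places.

168.985

i: (-6)·5 - (-12)·8 = -30 - (-96) = 66
j: (-12)·(-5) - (-10)·5 = 60 - (-50) = 110
k: (-10)·8 - (-6)·(-5) = -80 - 30 = -110
u × v = (66, 110, -110)
|u × v| = √(66² + 110² + (-110)²) = √28556 ≈ 168.9852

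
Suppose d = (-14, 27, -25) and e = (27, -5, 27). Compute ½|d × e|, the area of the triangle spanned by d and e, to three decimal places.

i: 27·27 - (-25)·(-5) = 729 - 125 = 604
j: (-25)·27 - (-14)·27 = -675 - (-378) = -297
k: (-14)·(-5) - 27·27 = 70 - 729 = -659
d × e = (604, -297, -659)
|d × e| = √(604² + (-297)² + (-659)²) = √887306 ≈ 941.9692
area = ½ · 941.9692 ≈ 470.985

470.985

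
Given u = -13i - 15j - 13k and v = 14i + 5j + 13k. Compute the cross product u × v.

(-130, -13, 145)

i: (-15)·13 - (-13)·5 = -195 - (-65) = -130
j: (-13)·14 - (-13)·13 = -182 - (-169) = -13
k: (-13)·5 - (-15)·14 = -65 - (-210) = 145
u × v = (-130, -13, 145)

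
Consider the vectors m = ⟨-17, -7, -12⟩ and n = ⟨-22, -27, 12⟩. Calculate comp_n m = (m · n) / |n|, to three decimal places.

m · n = (-17)·(-22) + (-7)·(-27) + (-12)·12 = 374 + 189 - 144 = 419
|n| = √(484 + 729 + 144) = √1357 ≈ 36.8375
comp_n m = 419 / √1357 ≈ 11.374

11.374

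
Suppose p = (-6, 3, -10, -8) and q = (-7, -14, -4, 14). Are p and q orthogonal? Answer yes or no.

p · q = (-6)·(-7) + 3·(-14) + (-10)·(-4) + (-8)·14 = 42 - 42 + 40 - 112 = -72
Nonzero, so the vectors are not orthogonal.

no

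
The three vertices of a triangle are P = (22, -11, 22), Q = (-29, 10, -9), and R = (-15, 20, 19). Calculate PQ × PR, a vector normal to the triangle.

PQ = (-51, 21, -31)
PR = (-37, 31, -3)
i: 21·(-3) - (-31)·31 = -63 - (-961) = 898
j: (-31)·(-37) - (-51)·(-3) = 1147 - 153 = 994
k: (-51)·31 - 21·(-37) = -1581 - (-777) = -804
PQ × PR = (898, 994, -804)

(898, 994, -804)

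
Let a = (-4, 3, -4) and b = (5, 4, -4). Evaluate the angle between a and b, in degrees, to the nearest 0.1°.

80.5

a · b = (-4)·5 + 3·4 + (-4)·(-4) = -20 + 12 + 16 = 8
|a|² = 16 + 9 + 16 = 41,  |a| = √41 ≈ 6.403124
|b|² = 25 + 16 + 16 = 57,  |b| = √57 ≈ 7.549834
cos θ = 8 / (6.403124 · 7.549834) ≈ 0.16549
θ = arccos(0.16549) ≈ 80.5°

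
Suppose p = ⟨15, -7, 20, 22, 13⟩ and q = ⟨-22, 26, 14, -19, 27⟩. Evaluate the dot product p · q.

p · q = 15·(-22) + (-7)·26 + 20·14 + 22·(-19) + 13·27 = -330 - 182 + 280 - 418 + 351 = -299

-299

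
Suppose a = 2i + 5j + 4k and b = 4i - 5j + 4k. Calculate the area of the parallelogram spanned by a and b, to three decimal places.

i: 5·4 - 4·(-5) = 20 - (-20) = 40
j: 4·4 - 2·4 = 16 - 8 = 8
k: 2·(-5) - 5·4 = -10 - 20 = -30
a × b = (40, 8, -30)
|a × b| = √(40² + 8² + (-30)²) = √2564 ≈ 50.6360

50.636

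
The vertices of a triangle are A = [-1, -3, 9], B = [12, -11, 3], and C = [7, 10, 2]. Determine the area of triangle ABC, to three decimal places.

AB = (13, -8, -6),  AC = (8, 13, -7)
i: (-8)·(-7) - (-6)·13 = 56 - (-78) = 134
j: (-6)·8 - 13·(-7) = -48 - (-91) = 43
k: 13·13 - (-8)·8 = 169 - (-64) = 233
AB × AC = (134, 43, 233)
|AB × AC| = √74094 ≈ 272.2021
area = ½ · 272.2021 ≈ 136.101

136.101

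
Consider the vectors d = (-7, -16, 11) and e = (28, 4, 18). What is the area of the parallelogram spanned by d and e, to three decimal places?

689.188

i: (-16)·18 - 11·4 = -288 - 44 = -332
j: 11·28 - (-7)·18 = 308 - (-126) = 434
k: (-7)·4 - (-16)·28 = -28 - (-448) = 420
d × e = (-332, 434, 420)
|d × e| = √((-332)² + 434² + 420²) = √474980 ≈ 689.1879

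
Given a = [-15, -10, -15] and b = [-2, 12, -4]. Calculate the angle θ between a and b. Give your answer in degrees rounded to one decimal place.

95.7

a · b = (-15)·(-2) + (-10)·12 + (-15)·(-4) = 30 - 120 + 60 = -30
|a|² = 225 + 100 + 225 = 550,  |a| = √550 ≈ 23.452079
|b|² = 4 + 144 + 16 = 164,  |b| = √164 ≈ 12.806248
cos θ = -30 / (23.452079 · 12.806248) ≈ -0.09989
θ = arccos(-0.09989) ≈ 95.7°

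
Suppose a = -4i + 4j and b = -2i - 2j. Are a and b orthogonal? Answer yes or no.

a · b = (-4)·(-2) + 4·(-2) = 8 - 8 = 0
Zero, so the vectors are orthogonal.

yes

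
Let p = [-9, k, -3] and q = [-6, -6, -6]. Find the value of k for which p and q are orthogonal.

12

p · q = (-9)·(-6) + k·(-6) + (-3)·(-6) = 72 - 6k
Set equal to 0: -6k = -72, so k = 12.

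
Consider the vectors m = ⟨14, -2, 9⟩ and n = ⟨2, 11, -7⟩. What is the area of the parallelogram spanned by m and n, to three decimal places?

i: (-2)·(-7) - 9·11 = 14 - 99 = -85
j: 9·2 - 14·(-7) = 18 - (-98) = 116
k: 14·11 - (-2)·2 = 154 - (-4) = 158
m × n = (-85, 116, 158)
|m × n| = √((-85)² + 116² + 158²) = √45645 ≈ 213.6469

213.647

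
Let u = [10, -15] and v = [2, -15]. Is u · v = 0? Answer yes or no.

u · v = 10·2 + (-15)·(-15) = 20 + 225 = 245
Nonzero, so the vectors are not orthogonal.

no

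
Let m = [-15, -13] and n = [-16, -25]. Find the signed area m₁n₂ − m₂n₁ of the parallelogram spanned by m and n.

167

(-15)·(-25) - (-13)·(-16) = 375 - 208 = 167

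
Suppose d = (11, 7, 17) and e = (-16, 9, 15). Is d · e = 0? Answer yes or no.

d · e = 11·(-16) + 7·9 + 17·15 = -176 + 63 + 255 = 142
Nonzero, so the vectors are not orthogonal.

no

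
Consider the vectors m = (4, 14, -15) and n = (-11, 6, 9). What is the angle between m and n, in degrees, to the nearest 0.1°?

m · n = 4·(-11) + 14·6 + (-15)·9 = -44 + 84 - 135 = -95
|m|² = 16 + 196 + 225 = 437,  |m| = √437 ≈ 20.904545
|n|² = 121 + 36 + 81 = 238,  |n| = √238 ≈ 15.427249
cos θ = -95 / (20.904545 · 15.427249) ≈ -0.29457
θ = arccos(-0.29457) ≈ 107.1°

107.1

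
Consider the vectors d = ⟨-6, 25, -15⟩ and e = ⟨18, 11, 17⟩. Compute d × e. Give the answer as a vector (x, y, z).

i: 25·17 - (-15)·11 = 425 - (-165) = 590
j: (-15)·18 - (-6)·17 = -270 - (-102) = -168
k: (-6)·11 - 25·18 = -66 - 450 = -516
d × e = (590, -168, -516)

(590, -168, -516)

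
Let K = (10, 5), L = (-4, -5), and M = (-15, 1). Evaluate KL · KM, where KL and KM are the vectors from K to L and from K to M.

390

KL = L − K = (-14, -10)
KM = M − K = (-25, -4)
KL · KM = (-14)·(-25) + (-10)·(-4) = 350 + 40 = 390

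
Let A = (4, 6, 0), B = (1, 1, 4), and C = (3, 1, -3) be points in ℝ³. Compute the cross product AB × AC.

AB = (-3, -5, 4)
AC = (-1, -5, -3)
i: (-5)·(-3) - 4·(-5) = 15 - (-20) = 35
j: 4·(-1) - (-3)·(-3) = -4 - 9 = -13
k: (-3)·(-5) - (-5)·(-1) = 15 - 5 = 10
AB × AC = (35, -13, 10)

(35, -13, 10)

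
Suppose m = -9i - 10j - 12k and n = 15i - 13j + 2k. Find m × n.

(-176, -162, 267)

i: (-10)·2 - (-12)·(-13) = -20 - 156 = -176
j: (-12)·15 - (-9)·2 = -180 - (-18) = -162
k: (-9)·(-13) - (-10)·15 = 117 - (-150) = 267
m × n = (-176, -162, 267)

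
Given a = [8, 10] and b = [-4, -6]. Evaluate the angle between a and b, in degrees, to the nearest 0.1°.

175.0

a · b = 8·(-4) + 10·(-6) = -32 - 60 = -92
|a|² = 64 + 100 = 164,  |a| = √164 ≈ 12.806248
|b|² = 16 + 36 = 52,  |b| = √52 ≈ 7.211103
cos θ = -92 / (12.806248 · 7.211103) ≈ -0.99624
θ = arccos(-0.99624) ≈ 175.0°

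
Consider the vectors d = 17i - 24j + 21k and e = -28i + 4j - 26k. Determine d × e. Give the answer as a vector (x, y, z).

(540, -146, -604)

i: (-24)·(-26) - 21·4 = 624 - 84 = 540
j: 21·(-28) - 17·(-26) = -588 - (-442) = -146
k: 17·4 - (-24)·(-28) = 68 - 672 = -604
d × e = (540, -146, -604)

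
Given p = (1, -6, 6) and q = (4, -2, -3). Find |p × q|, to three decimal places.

i: (-6)·(-3) - 6·(-2) = 18 - (-12) = 30
j: 6·4 - 1·(-3) = 24 - (-3) = 27
k: 1·(-2) - (-6)·4 = -2 - (-24) = 22
p × q = (30, 27, 22)
|p × q| = √(30² + 27² + 22²) = √2113 ≈ 45.9674

45.967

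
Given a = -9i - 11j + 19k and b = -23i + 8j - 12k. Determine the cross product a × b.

(-20, -545, -325)

i: (-11)·(-12) - 19·8 = 132 - 152 = -20
j: 19·(-23) - (-9)·(-12) = -437 - 108 = -545
k: (-9)·8 - (-11)·(-23) = -72 - 253 = -325
a × b = (-20, -545, -325)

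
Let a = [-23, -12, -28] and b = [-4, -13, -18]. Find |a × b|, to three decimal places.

i: (-12)·(-18) - (-28)·(-13) = 216 - 364 = -148
j: (-28)·(-4) - (-23)·(-18) = 112 - 414 = -302
k: (-23)·(-13) - (-12)·(-4) = 299 - 48 = 251
a × b = (-148, -302, 251)
|a × b| = √((-148)² + (-302)² + 251²) = √176109 ≈ 419.6534

419.653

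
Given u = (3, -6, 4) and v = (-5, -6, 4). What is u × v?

(0, -32, -48)

i: (-6)·4 - 4·(-6) = -24 - (-24) = 0
j: 4·(-5) - 3·4 = -20 - 12 = -32
k: 3·(-6) - (-6)·(-5) = -18 - 30 = -48
u × v = (0, -32, -48)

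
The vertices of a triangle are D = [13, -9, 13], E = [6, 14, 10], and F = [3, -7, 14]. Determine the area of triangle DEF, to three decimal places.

110.528

DE = (-7, 23, -3),  DF = (-10, 2, 1)
i: 23·1 - (-3)·2 = 23 - (-6) = 29
j: (-3)·(-10) - (-7)·1 = 30 - (-7) = 37
k: (-7)·2 - 23·(-10) = -14 - (-230) = 216
DE × DF = (29, 37, 216)
|DE × DF| = √48866 ≈ 221.0566
area = ½ · 221.0566 ≈ 110.528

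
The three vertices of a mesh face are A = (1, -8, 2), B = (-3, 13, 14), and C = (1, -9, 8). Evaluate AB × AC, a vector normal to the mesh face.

(138, 24, 4)

AB = (-4, 21, 12)
AC = (0, -1, 6)
i: 21·6 - 12·(-1) = 126 - (-12) = 138
j: 12·0 - (-4)·6 = 0 - (-24) = 24
k: (-4)·(-1) - 21·0 = 4 - 0 = 4
AB × AC = (138, 24, 4)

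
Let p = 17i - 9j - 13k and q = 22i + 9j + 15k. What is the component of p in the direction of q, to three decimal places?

p · q = 17·22 + (-9)·9 + (-13)·15 = 374 - 81 - 195 = 98
|q| = √(484 + 81 + 225) = √790 ≈ 28.1069
comp_q p = 98 / √790 ≈ 3.487

3.487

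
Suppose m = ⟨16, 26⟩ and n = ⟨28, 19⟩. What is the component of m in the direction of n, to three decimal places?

m · n = 16·28 + 26·19 = 448 + 494 = 942
|n| = √(784 + 361) = √1145 ≈ 33.8378
comp_n m = 942 / √1145 ≈ 27.839

27.839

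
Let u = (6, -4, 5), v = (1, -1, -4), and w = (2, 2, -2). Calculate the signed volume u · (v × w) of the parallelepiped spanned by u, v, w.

v × w:
i: (-1)·(-2) - (-4)·2 = 2 - (-8) = 10
j: (-4)·2 - 1·(-2) = -8 - (-2) = -6
k: 1·2 - (-1)·2 = 2 - (-2) = 4
v × w = (10, -6, 4)
u · (v × w) = 6·10 + (-4)·(-6) + 5·4 = 60 + 24 + 20 = 104

104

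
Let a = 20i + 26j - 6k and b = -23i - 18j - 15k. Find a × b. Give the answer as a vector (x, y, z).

i: 26·(-15) - (-6)·(-18) = -390 - 108 = -498
j: (-6)·(-23) - 20·(-15) = 138 - (-300) = 438
k: 20·(-18) - 26·(-23) = -360 - (-598) = 238
a × b = (-498, 438, 238)

(-498, 438, 238)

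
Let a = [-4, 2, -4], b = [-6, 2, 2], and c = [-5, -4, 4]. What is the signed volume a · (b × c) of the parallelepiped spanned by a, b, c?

b × c:
i: 2·4 - 2·(-4) = 8 - (-8) = 16
j: 2·(-5) - (-6)·4 = -10 - (-24) = 14
k: (-6)·(-4) - 2·(-5) = 24 - (-10) = 34
b × c = (16, 14, 34)
a · (b × c) = (-4)·16 + 2·14 + (-4)·34 = -64 + 28 - 136 = -172

-172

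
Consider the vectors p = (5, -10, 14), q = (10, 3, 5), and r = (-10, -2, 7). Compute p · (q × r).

1495

q × r:
i: 3·7 - 5·(-2) = 21 - (-10) = 31
j: 5·(-10) - 10·7 = -50 - 70 = -120
k: 10·(-2) - 3·(-10) = -20 - (-30) = 10
q × r = (31, -120, 10)
p · (q × r) = 5·31 + (-10)·(-120) + 14·10 = 155 + 1200 + 140 = 1495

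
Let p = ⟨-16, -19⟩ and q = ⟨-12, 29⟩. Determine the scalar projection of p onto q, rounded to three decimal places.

p · q = (-16)·(-12) + (-19)·29 = 192 - 551 = -359
|q| = √(144 + 841) = √985 ≈ 31.3847
comp_q p = -359 / √985 ≈ -11.439

-11.439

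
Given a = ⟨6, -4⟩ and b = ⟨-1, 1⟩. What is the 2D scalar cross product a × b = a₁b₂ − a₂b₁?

2

6·1 - (-4)·(-1) = 6 - 4 = 2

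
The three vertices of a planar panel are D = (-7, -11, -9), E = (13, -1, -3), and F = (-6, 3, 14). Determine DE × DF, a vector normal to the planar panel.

(146, -454, 270)

DE = (20, 10, 6)
DF = (1, 14, 23)
i: 10·23 - 6·14 = 230 - 84 = 146
j: 6·1 - 20·23 = 6 - 460 = -454
k: 20·14 - 10·1 = 280 - 10 = 270
DE × DF = (146, -454, 270)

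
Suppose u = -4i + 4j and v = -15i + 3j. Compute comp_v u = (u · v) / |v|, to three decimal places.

u · v = (-4)·(-15) + 4·3 = 60 + 12 = 72
|v| = √(225 + 9) = √234 ≈ 15.2971
comp_v u = 72 / √234 ≈ 4.707

4.707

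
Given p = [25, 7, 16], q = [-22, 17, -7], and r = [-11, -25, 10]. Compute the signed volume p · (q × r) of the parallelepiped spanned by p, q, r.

13746

q × r:
i: 17·10 - (-7)·(-25) = 170 - 175 = -5
j: (-7)·(-11) - (-22)·10 = 77 - (-220) = 297
k: (-22)·(-25) - 17·(-11) = 550 - (-187) = 737
q × r = (-5, 297, 737)
p · (q × r) = 25·(-5) + 7·297 + 16·737 = -125 + 2079 + 11792 = 13746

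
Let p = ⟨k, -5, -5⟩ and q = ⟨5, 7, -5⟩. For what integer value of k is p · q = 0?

2

p · q = k·5 + (-5)·7 + (-5)·(-5) = -10 + 5k
Set equal to 0: 5k = 10, so k = 2.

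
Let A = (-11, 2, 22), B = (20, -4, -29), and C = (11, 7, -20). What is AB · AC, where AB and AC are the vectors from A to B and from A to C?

AB = B − A = (31, -6, -51)
AC = C − A = (22, 5, -42)
AB · AC = 31·22 + (-6)·5 + (-51)·(-42) = 682 - 30 + 2142 = 2794

2794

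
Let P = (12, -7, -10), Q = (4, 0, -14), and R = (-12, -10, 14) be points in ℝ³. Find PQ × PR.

(156, 288, 192)

PQ = (-8, 7, -4)
PR = (-24, -3, 24)
i: 7·24 - (-4)·(-3) = 168 - 12 = 156
j: (-4)·(-24) - (-8)·24 = 96 - (-192) = 288
k: (-8)·(-3) - 7·(-24) = 24 - (-168) = 192
PQ × PR = (156, 288, 192)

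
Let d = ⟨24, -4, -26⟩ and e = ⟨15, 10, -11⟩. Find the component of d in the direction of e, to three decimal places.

d · e = 24·15 + (-4)·10 + (-26)·(-11) = 360 - 40 + 286 = 606
|e| = √(225 + 100 + 121) = √446 ≈ 21.1187
comp_e d = 606 / √446 ≈ 28.695

28.695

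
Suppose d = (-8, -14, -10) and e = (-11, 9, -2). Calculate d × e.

i: (-14)·(-2) - (-10)·9 = 28 - (-90) = 118
j: (-10)·(-11) - (-8)·(-2) = 110 - 16 = 94
k: (-8)·9 - (-14)·(-11) = -72 - 154 = -226
d × e = (118, 94, -226)

(118, 94, -226)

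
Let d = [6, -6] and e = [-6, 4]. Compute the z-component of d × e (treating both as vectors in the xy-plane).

-12

6·4 - (-6)·(-6) = 24 - 36 = -12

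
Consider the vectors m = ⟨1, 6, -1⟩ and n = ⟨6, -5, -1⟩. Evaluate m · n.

m · n = 1·6 + 6·(-5) + (-1)·(-1) = 6 - 30 + 1 = -23

-23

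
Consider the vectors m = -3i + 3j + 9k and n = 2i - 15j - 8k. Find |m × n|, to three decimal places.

117.805

i: 3·(-8) - 9·(-15) = -24 - (-135) = 111
j: 9·2 - (-3)·(-8) = 18 - 24 = -6
k: (-3)·(-15) - 3·2 = 45 - 6 = 39
m × n = (111, -6, 39)
|m × n| = √(111² + (-6)² + 39²) = √13878 ≈ 117.8049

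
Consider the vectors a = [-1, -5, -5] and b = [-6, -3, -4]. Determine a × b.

(5, 26, -27)

i: (-5)·(-4) - (-5)·(-3) = 20 - 15 = 5
j: (-5)·(-6) - (-1)·(-4) = 30 - 4 = 26
k: (-1)·(-3) - (-5)·(-6) = 3 - 30 = -27
a × b = (5, 26, -27)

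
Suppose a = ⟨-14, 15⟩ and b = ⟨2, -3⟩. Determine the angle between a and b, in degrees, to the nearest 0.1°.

170.7

a · b = (-14)·2 + 15·(-3) = -28 - 45 = -73
|a|² = 196 + 225 = 421,  |a| = √421 ≈ 20.518285
|b|² = 4 + 9 = 13,  |b| = √13 ≈ 3.605551
cos θ = -73 / (20.518285 · 3.605551) ≈ -0.98676
θ = arccos(-0.98676) ≈ 170.7°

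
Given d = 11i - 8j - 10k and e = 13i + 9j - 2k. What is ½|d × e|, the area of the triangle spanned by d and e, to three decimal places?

i: (-8)·(-2) - (-10)·9 = 16 - (-90) = 106
j: (-10)·13 - 11·(-2) = -130 - (-22) = -108
k: 11·9 - (-8)·13 = 99 - (-104) = 203
d × e = (106, -108, 203)
|d × e| = √(106² + (-108)² + 203²) = √64109 ≈ 253.1976
area = ½ · 253.1976 ≈ 126.599

126.599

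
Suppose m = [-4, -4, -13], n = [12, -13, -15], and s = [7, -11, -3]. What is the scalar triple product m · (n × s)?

1313

n × s:
i: (-13)·(-3) - (-15)·(-11) = 39 - 165 = -126
j: (-15)·7 - 12·(-3) = -105 - (-36) = -69
k: 12·(-11) - (-13)·7 = -132 - (-91) = -41
n × s = (-126, -69, -41)
m · (n × s) = (-4)·(-126) + (-4)·(-69) + (-13)·(-41) = 504 + 276 + 533 = 1313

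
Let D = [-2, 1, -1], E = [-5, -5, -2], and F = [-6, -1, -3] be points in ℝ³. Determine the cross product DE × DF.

(10, -2, -18)

DE = (-3, -6, -1)
DF = (-4, -2, -2)
i: (-6)·(-2) - (-1)·(-2) = 12 - 2 = 10
j: (-1)·(-4) - (-3)·(-2) = 4 - 6 = -2
k: (-3)·(-2) - (-6)·(-4) = 6 - 24 = -18
DE × DF = (10, -2, -18)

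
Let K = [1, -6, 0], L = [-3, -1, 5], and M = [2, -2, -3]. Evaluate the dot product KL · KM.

KL = L − K = (-4, 5, 5)
KM = M − K = (1, 4, -3)
KL · KM = (-4)·1 + 5·4 + 5·(-3) = -4 + 20 - 15 = 1

1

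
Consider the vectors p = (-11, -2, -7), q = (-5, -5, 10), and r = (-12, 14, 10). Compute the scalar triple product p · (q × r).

q × r:
i: (-5)·10 - 10·14 = -50 - 140 = -190
j: 10·(-12) - (-5)·10 = -120 - (-50) = -70
k: (-5)·14 - (-5)·(-12) = -70 - 60 = -130
q × r = (-190, -70, -130)
p · (q × r) = (-11)·(-190) + (-2)·(-70) + (-7)·(-130) = 2090 + 140 + 910 = 3140

3140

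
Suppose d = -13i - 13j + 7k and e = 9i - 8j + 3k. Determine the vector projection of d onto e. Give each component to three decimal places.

(0.468, -0.416, 0.156)

d · e = (-13)·9 + (-13)·(-8) + 7·3 = -117 + 104 + 21 = 8
|e|² = 81 + 64 + 9 = 154
proj_e d = (8/154) · (9, -8, 3) ≈ (0.468, -0.416, 0.156)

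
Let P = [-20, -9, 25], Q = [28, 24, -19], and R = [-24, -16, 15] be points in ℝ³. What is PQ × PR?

(-638, 656, -204)

PQ = (48, 33, -44)
PR = (-4, -7, -10)
i: 33·(-10) - (-44)·(-7) = -330 - 308 = -638
j: (-44)·(-4) - 48·(-10) = 176 - (-480) = 656
k: 48·(-7) - 33·(-4) = -336 - (-132) = -204
PQ × PR = (-638, 656, -204)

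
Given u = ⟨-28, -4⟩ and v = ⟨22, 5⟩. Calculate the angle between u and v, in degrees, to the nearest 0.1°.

175.3

u · v = (-28)·22 + (-4)·5 = -616 - 20 = -636
|u|² = 784 + 16 = 800,  |u| = √800 ≈ 28.284271
|v|² = 484 + 25 = 509,  |v| = √509 ≈ 22.561028
cos θ = -636 / (28.284271 · 22.561028) ≈ -0.99667
θ = arccos(-0.99667) ≈ 175.3°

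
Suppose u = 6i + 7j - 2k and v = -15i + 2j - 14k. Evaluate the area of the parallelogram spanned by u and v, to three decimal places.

i: 7·(-14) - (-2)·2 = -98 - (-4) = -94
j: (-2)·(-15) - 6·(-14) = 30 - (-84) = 114
k: 6·2 - 7·(-15) = 12 - (-105) = 117
u × v = (-94, 114, 117)
|u × v| = √((-94)² + 114² + 117²) = √35521 ≈ 188.4702

188.470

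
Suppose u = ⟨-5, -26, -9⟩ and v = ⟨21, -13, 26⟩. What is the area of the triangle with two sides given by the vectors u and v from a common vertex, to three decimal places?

501.411

i: (-26)·26 - (-9)·(-13) = -676 - 117 = -793
j: (-9)·21 - (-5)·26 = -189 - (-130) = -59
k: (-5)·(-13) - (-26)·21 = 65 - (-546) = 611
u × v = (-793, -59, 611)
|u × v| = √((-793)² + (-59)² + 611²) = √1005651 ≈ 1002.8215
area = ½ · 1002.8215 ≈ 501.411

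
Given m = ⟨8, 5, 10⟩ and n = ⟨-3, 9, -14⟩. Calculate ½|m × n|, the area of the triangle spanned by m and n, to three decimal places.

i: 5·(-14) - 10·9 = -70 - 90 = -160
j: 10·(-3) - 8·(-14) = -30 - (-112) = 82
k: 8·9 - 5·(-3) = 72 - (-15) = 87
m × n = (-160, 82, 87)
|m × n| = √((-160)² + 82² + 87²) = √39893 ≈ 199.7323
area = ½ · 199.7323 ≈ 99.866

99.866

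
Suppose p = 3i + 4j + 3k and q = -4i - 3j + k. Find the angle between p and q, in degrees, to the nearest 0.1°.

134.9

p · q = 3·(-4) + 4·(-3) + 3·1 = -12 - 12 + 3 = -21
|p|² = 9 + 16 + 9 = 34,  |p| = √34 ≈ 5.830952
|q|² = 16 + 9 + 1 = 26,  |q| = √26 ≈ 5.099020
cos θ = -21 / (5.830952 · 5.099020) ≈ -0.70631
θ = arccos(-0.70631) ≈ 134.9°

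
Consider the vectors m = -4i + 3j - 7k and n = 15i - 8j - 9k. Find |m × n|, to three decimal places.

164.131

i: 3·(-9) - (-7)·(-8) = -27 - 56 = -83
j: (-7)·15 - (-4)·(-9) = -105 - 36 = -141
k: (-4)·(-8) - 3·15 = 32 - 45 = -13
m × n = (-83, -141, -13)
|m × n| = √((-83)² + (-141)² + (-13)²) = √26939 ≈ 164.1310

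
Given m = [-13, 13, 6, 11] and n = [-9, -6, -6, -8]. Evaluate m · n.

m · n = (-13)·(-9) + 13·(-6) + 6·(-6) + 11·(-8) = 117 - 78 - 36 - 88 = -85

-85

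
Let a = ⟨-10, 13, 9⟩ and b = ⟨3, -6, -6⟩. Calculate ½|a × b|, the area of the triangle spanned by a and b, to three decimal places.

i: 13·(-6) - 9·(-6) = -78 - (-54) = -24
j: 9·3 - (-10)·(-6) = 27 - 60 = -33
k: (-10)·(-6) - 13·3 = 60 - 39 = 21
a × b = (-24, -33, 21)
|a × b| = √((-24)² + (-33)² + 21²) = √2106 ≈ 45.8912
area = ½ · 45.8912 ≈ 22.946

22.946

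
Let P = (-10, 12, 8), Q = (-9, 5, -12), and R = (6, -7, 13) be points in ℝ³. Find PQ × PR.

PQ = (1, -7, -20)
PR = (16, -19, 5)
i: (-7)·5 - (-20)·(-19) = -35 - 380 = -415
j: (-20)·16 - 1·5 = -320 - 5 = -325
k: 1·(-19) - (-7)·16 = -19 - (-112) = 93
PQ × PR = (-415, -325, 93)

(-415, -325, 93)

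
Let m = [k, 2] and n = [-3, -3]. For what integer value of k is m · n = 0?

m · n = k·(-3) + 2·(-3) = -6 - 3k
Set equal to 0: -3k = 6, so k = -2.

-2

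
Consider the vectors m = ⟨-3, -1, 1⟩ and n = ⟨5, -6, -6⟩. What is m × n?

(12, -13, 23)

i: (-1)·(-6) - 1·(-6) = 6 - (-6) = 12
j: 1·5 - (-3)·(-6) = 5 - 18 = -13
k: (-3)·(-6) - (-1)·5 = 18 - (-5) = 23
m × n = (12, -13, 23)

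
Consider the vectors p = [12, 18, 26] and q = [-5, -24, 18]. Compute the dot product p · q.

-24

p · q = 12·(-5) + 18·(-24) + 26·18 = -60 - 432 + 468 = -24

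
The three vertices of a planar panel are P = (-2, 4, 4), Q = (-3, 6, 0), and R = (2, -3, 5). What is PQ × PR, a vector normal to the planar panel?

PQ = (-1, 2, -4)
PR = (4, -7, 1)
i: 2·1 - (-4)·(-7) = 2 - 28 = -26
j: (-4)·4 - (-1)·1 = -16 - (-1) = -15
k: (-1)·(-7) - 2·4 = 7 - 8 = -1
PQ × PR = (-26, -15, -1)

(-26, -15, -1)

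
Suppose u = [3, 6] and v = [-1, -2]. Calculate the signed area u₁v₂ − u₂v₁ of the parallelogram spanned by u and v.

0

3·(-2) - 6·(-1) = -6 - (-6) = 0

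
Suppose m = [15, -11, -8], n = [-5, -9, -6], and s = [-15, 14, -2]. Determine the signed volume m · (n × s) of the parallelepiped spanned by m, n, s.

2290

n × s:
i: (-9)·(-2) - (-6)·14 = 18 - (-84) = 102
j: (-6)·(-15) - (-5)·(-2) = 90 - 10 = 80
k: (-5)·14 - (-9)·(-15) = -70 - 135 = -205
n × s = (102, 80, -205)
m · (n × s) = 15·102 + (-11)·80 + (-8)·(-205) = 1530 - 880 + 1640 = 2290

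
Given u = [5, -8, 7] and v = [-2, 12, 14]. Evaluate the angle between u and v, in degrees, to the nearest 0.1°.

u · v = 5·(-2) + (-8)·12 + 7·14 = -10 - 96 + 98 = -8
|u|² = 25 + 64 + 49 = 138,  |u| = √138 ≈ 11.747340
|v|² = 4 + 144 + 196 = 344,  |v| = √344 ≈ 18.547237
cos θ = -8 / (11.747340 · 18.547237) ≈ -0.03672
θ = arccos(-0.03672) ≈ 92.1°

92.1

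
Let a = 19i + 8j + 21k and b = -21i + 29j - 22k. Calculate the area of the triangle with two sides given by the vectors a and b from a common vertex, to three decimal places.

532.380

i: 8·(-22) - 21·29 = -176 - 609 = -785
j: 21·(-21) - 19·(-22) = -441 - (-418) = -23
k: 19·29 - 8·(-21) = 551 - (-168) = 719
a × b = (-785, -23, 719)
|a × b| = √((-785)² + (-23)² + 719²) = √1133715 ≈ 1064.7605
area = ½ · 1064.7605 ≈ 532.380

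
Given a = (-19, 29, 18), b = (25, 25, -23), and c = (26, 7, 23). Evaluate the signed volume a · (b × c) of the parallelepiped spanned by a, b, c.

-56551

b × c:
i: 25·23 - (-23)·7 = 575 - (-161) = 736
j: (-23)·26 - 25·23 = -598 - 575 = -1173
k: 25·7 - 25·26 = 175 - 650 = -475
b × c = (736, -1173, -475)
a · (b × c) = (-19)·736 + 29·(-1173) + 18·(-475) = -13984 - 34017 - 8550 = -56551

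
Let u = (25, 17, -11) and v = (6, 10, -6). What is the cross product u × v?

i: 17·(-6) - (-11)·10 = -102 - (-110) = 8
j: (-11)·6 - 25·(-6) = -66 - (-150) = 84
k: 25·10 - 17·6 = 250 - 102 = 148
u × v = (8, 84, 148)

(8, 84, 148)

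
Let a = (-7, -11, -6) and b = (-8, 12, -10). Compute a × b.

i: (-11)·(-10) - (-6)·12 = 110 - (-72) = 182
j: (-6)·(-8) - (-7)·(-10) = 48 - 70 = -22
k: (-7)·12 - (-11)·(-8) = -84 - 88 = -172
a × b = (182, -22, -172)

(182, -22, -172)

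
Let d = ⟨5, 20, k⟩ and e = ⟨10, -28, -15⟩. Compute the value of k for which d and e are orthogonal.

d · e = 5·10 + 20·(-28) + k·(-15) = -510 - 15k
Set equal to 0: -15k = 510, so k = -34.

-34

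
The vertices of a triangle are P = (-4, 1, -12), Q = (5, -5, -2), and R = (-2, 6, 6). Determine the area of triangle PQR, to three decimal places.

109.974

PQ = (9, -6, 10),  PR = (2, 5, 18)
i: (-6)·18 - 10·5 = -108 - 50 = -158
j: 10·2 - 9·18 = 20 - 162 = -142
k: 9·5 - (-6)·2 = 45 - (-12) = 57
PQ × PR = (-158, -142, 57)
|PQ × PR| = √48377 ≈ 219.9477
area = ½ · 219.9477 ≈ 109.974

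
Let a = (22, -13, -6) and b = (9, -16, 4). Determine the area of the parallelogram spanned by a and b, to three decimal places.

311.918

i: (-13)·4 - (-6)·(-16) = -52 - 96 = -148
j: (-6)·9 - 22·4 = -54 - 88 = -142
k: 22·(-16) - (-13)·9 = -352 - (-117) = -235
a × b = (-148, -142, -235)
|a × b| = √((-148)² + (-142)² + (-235)²) = √97293 ≈ 311.9183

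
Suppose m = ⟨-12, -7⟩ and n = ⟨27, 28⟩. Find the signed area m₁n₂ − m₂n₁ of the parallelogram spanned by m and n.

(-12)·28 - (-7)·27 = -336 - (-189) = -147

-147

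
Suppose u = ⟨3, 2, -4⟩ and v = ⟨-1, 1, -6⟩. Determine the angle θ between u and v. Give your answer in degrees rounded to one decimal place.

u · v = 3·(-1) + 2·1 + (-4)·(-6) = -3 + 2 + 24 = 23
|u|² = 9 + 4 + 16 = 29,  |u| = √29 ≈ 5.385165
|v|² = 1 + 1 + 36 = 38,  |v| = √38 ≈ 6.164414
cos θ = 23 / (5.385165 · 6.164414) ≈ 0.69285
θ = arccos(0.69285) ≈ 46.1°

46.1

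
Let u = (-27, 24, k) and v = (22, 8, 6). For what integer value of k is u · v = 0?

u · v = (-27)·22 + 24·8 + k·6 = -402 + 6k
Set equal to 0: 6k = 402, so k = 67.

67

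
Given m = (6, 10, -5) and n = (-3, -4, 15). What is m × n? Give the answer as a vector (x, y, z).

(130, -75, 6)

i: 10·15 - (-5)·(-4) = 150 - 20 = 130
j: (-5)·(-3) - 6·15 = 15 - 90 = -75
k: 6·(-4) - 10·(-3) = -24 - (-30) = 6
m × n = (130, -75, 6)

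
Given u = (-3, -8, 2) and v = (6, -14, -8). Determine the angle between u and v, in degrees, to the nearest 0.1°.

58.9

u · v = (-3)·6 + (-8)·(-14) + 2·(-8) = -18 + 112 - 16 = 78
|u|² = 9 + 64 + 4 = 77,  |u| = √77 ≈ 8.774964
|v|² = 36 + 196 + 64 = 296,  |v| = √296 ≈ 17.204651
cos θ = 78 / (8.774964 · 17.204651) ≈ 0.51666
θ = arccos(0.51666) ≈ 58.9°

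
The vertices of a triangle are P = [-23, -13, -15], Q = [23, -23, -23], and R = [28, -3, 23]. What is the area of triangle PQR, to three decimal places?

1191.557

PQ = (46, -10, -8),  PR = (51, 10, 38)
i: (-10)·38 - (-8)·10 = -380 - (-80) = -300
j: (-8)·51 - 46·38 = -408 - 1748 = -2156
k: 46·10 - (-10)·51 = 460 - (-510) = 970
PQ × PR = (-300, -2156, 970)
|PQ × PR| = √5679236 ≈ 2383.1148
area = ½ · 2383.1148 ≈ 1191.557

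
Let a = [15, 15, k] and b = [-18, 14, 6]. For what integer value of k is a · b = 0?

a · b = 15·(-18) + 15·14 + k·6 = -60 + 6k
Set equal to 0: 6k = 60, so k = 10.

10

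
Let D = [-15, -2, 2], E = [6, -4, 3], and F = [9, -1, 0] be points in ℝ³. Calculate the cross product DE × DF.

(3, 66, 69)

DE = (21, -2, 1)
DF = (24, 1, -2)
i: (-2)·(-2) - 1·1 = 4 - 1 = 3
j: 1·24 - 21·(-2) = 24 - (-42) = 66
k: 21·1 - (-2)·24 = 21 - (-48) = 69
DE × DF = (3, 66, 69)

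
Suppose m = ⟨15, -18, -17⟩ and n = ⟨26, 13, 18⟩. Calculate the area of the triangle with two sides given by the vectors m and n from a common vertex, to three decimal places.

489.163

i: (-18)·18 - (-17)·13 = -324 - (-221) = -103
j: (-17)·26 - 15·18 = -442 - 270 = -712
k: 15·13 - (-18)·26 = 195 - (-468) = 663
m × n = (-103, -712, 663)
|m × n| = √((-103)² + (-712)² + 663²) = √957122 ≈ 978.3261
area = ½ · 978.3261 ≈ 489.163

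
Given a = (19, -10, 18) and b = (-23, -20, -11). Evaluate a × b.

(470, -205, -610)

i: (-10)·(-11) - 18·(-20) = 110 - (-360) = 470
j: 18·(-23) - 19·(-11) = -414 - (-209) = -205
k: 19·(-20) - (-10)·(-23) = -380 - 230 = -610
a × b = (470, -205, -610)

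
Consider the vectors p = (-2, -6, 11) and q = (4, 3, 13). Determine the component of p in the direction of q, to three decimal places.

8.400

p · q = (-2)·4 + (-6)·3 + 11·13 = -8 - 18 + 143 = 117
|q| = √(16 + 9 + 169) = √194 ≈ 13.9284
comp_q p = 117 / √194 ≈ 8.400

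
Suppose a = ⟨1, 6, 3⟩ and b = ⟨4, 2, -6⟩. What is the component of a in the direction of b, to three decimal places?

a · b = 1·4 + 6·2 + 3·(-6) = 4 + 12 - 18 = -2
|b| = √(16 + 4 + 36) = √56 ≈ 7.4833
comp_b a = -2 / √56 ≈ -0.267

-0.267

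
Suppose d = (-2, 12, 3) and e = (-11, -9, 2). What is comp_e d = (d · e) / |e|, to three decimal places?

d · e = (-2)·(-11) + 12·(-9) + 3·2 = 22 - 108 + 6 = -80
|e| = √(121 + 81 + 4) = √206 ≈ 14.3527
comp_e d = -80 / √206 ≈ -5.574

-5.574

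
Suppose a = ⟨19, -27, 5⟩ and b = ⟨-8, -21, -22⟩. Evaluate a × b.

(699, 378, -615)

i: (-27)·(-22) - 5·(-21) = 594 - (-105) = 699
j: 5·(-8) - 19·(-22) = -40 - (-418) = 378
k: 19·(-21) - (-27)·(-8) = -399 - 216 = -615
a × b = (699, 378, -615)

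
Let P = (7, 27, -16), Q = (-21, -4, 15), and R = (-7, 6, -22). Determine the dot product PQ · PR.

PQ = Q − P = (-28, -31, 31)
PR = R − P = (-14, -21, -6)
PQ · PR = (-28)·(-14) + (-31)·(-21) + 31·(-6) = 392 + 651 - 186 = 857

857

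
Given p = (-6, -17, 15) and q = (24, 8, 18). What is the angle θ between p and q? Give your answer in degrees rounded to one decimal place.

p · q = (-6)·24 + (-17)·8 + 15·18 = -144 - 136 + 270 = -10
|p|² = 36 + 289 + 225 = 550,  |p| = √550 ≈ 23.452079
|q|² = 576 + 64 + 324 = 964,  |q| = √964 ≈ 31.048349
cos θ = -10 / (23.452079 · 31.048349) ≈ -0.01373
θ = arccos(-0.01373) ≈ 90.8°

90.8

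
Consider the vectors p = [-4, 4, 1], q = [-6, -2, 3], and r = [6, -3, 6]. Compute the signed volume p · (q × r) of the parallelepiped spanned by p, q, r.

258

q × r:
i: (-2)·6 - 3·(-3) = -12 - (-9) = -3
j: 3·6 - (-6)·6 = 18 - (-36) = 54
k: (-6)·(-3) - (-2)·6 = 18 - (-12) = 30
q × r = (-3, 54, 30)
p · (q × r) = (-4)·(-3) + 4·54 + 1·30 = 12 + 216 + 30 = 258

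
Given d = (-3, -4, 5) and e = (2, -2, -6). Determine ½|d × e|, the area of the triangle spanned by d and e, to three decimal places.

18.815

i: (-4)·(-6) - 5·(-2) = 24 - (-10) = 34
j: 5·2 - (-3)·(-6) = 10 - 18 = -8
k: (-3)·(-2) - (-4)·2 = 6 - (-8) = 14
d × e = (34, -8, 14)
|d × e| = √(34² + (-8)² + 14²) = √1416 ≈ 37.6298
area = ½ · 37.6298 ≈ 18.815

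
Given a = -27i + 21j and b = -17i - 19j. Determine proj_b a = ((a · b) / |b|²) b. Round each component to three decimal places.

(-1.569, -1.754)

a · b = (-27)·(-17) + 21·(-19) = 459 - 399 = 60
|b|² = 289 + 361 = 650
proj_b a = (60/650) · (-17, -19) ≈ (-1.569, -1.754)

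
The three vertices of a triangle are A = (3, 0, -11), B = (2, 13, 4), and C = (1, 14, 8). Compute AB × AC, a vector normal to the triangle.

(37, -11, 12)

AB = (-1, 13, 15)
AC = (-2, 14, 19)
i: 13·19 - 15·14 = 247 - 210 = 37
j: 15·(-2) - (-1)·19 = -30 - (-19) = -11
k: (-1)·14 - 13·(-2) = -14 - (-26) = 12
AB × AC = (37, -11, 12)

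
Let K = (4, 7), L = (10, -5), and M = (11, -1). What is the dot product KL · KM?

138

KL = L − K = (6, -12)
KM = M − K = (7, -8)
KL · KM = 6·7 + (-12)·(-8) = 42 + 96 = 138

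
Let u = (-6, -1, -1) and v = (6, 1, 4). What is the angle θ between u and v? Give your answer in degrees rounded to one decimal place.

u · v = (-6)·6 + (-1)·1 + (-1)·4 = -36 - 1 - 4 = -41
|u|² = 36 + 1 + 1 = 38,  |u| = √38 ≈ 6.164414
|v|² = 36 + 1 + 16 = 53,  |v| = √53 ≈ 7.280110
cos θ = -41 / (6.164414 · 7.280110) ≈ -0.91360
θ = arccos(-0.91360) ≈ 156.0°

156.0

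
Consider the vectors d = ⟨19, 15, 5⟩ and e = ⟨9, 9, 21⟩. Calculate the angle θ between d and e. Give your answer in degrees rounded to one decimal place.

47.4

d · e = 19·9 + 15·9 + 5·21 = 171 + 135 + 105 = 411
|d|² = 361 + 225 + 25 = 611,  |d| = √611 ≈ 24.718414
|e|² = 81 + 81 + 441 = 603,  |e| = √603 ≈ 24.556058
cos θ = 411 / (24.718414 · 24.556058) ≈ 0.67712
θ = arccos(0.67712) ≈ 47.4°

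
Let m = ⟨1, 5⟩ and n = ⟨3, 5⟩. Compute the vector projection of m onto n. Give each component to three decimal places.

m · n = 1·3 + 5·5 = 3 + 25 = 28
|n|² = 9 + 25 = 34
proj_n m = (28/34) · (3, 5) ≈ (2.471, 4.118)

(2.471, 4.118)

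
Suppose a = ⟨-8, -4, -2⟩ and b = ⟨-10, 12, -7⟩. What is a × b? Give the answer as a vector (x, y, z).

i: (-4)·(-7) - (-2)·12 = 28 - (-24) = 52
j: (-2)·(-10) - (-8)·(-7) = 20 - 56 = -36
k: (-8)·12 - (-4)·(-10) = -96 - 40 = -136
a × b = (52, -36, -136)

(52, -36, -136)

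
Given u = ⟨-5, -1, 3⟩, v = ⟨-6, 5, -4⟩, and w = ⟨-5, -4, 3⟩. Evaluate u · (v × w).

114

v × w:
i: 5·3 - (-4)·(-4) = 15 - 16 = -1
j: (-4)·(-5) - (-6)·3 = 20 - (-18) = 38
k: (-6)·(-4) - 5·(-5) = 24 - (-25) = 49
v × w = (-1, 38, 49)
u · (v × w) = (-5)·(-1) + (-1)·38 + 3·49 = 5 - 38 + 147 = 114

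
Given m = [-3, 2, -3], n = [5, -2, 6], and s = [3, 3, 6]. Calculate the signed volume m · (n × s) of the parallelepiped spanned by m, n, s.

n × s:
i: (-2)·6 - 6·3 = -12 - 18 = -30
j: 6·3 - 5·6 = 18 - 30 = -12
k: 5·3 - (-2)·3 = 15 - (-6) = 21
n × s = (-30, -12, 21)
m · (n × s) = (-3)·(-30) + 2·(-12) + (-3)·21 = 90 - 24 - 63 = 3

3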